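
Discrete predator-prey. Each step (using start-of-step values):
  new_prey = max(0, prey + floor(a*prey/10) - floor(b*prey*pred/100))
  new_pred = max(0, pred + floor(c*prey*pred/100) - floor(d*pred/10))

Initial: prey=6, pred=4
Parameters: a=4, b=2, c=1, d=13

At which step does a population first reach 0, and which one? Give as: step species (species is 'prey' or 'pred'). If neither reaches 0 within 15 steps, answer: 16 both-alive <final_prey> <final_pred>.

Answer: 1 pred

Derivation:
Step 1: prey: 6+2-0=8; pred: 4+0-5=0
First extinction: pred at step 1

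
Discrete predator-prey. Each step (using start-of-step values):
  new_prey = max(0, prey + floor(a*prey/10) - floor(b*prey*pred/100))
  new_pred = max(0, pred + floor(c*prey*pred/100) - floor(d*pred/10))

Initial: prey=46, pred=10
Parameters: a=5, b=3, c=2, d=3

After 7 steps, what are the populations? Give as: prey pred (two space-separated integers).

Answer: 0 27

Derivation:
Step 1: prey: 46+23-13=56; pred: 10+9-3=16
Step 2: prey: 56+28-26=58; pred: 16+17-4=29
Step 3: prey: 58+29-50=37; pred: 29+33-8=54
Step 4: prey: 37+18-59=0; pred: 54+39-16=77
Step 5: prey: 0+0-0=0; pred: 77+0-23=54
Step 6: prey: 0+0-0=0; pred: 54+0-16=38
Step 7: prey: 0+0-0=0; pred: 38+0-11=27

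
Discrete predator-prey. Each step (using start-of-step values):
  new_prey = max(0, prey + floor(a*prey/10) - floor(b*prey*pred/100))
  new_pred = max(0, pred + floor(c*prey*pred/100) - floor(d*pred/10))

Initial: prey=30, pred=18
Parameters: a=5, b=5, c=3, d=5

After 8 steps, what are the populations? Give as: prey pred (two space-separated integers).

Step 1: prey: 30+15-27=18; pred: 18+16-9=25
Step 2: prey: 18+9-22=5; pred: 25+13-12=26
Step 3: prey: 5+2-6=1; pred: 26+3-13=16
Step 4: prey: 1+0-0=1; pred: 16+0-8=8
Step 5: prey: 1+0-0=1; pred: 8+0-4=4
Step 6: prey: 1+0-0=1; pred: 4+0-2=2
Step 7: prey: 1+0-0=1; pred: 2+0-1=1
Step 8: prey: 1+0-0=1; pred: 1+0-0=1

Answer: 1 1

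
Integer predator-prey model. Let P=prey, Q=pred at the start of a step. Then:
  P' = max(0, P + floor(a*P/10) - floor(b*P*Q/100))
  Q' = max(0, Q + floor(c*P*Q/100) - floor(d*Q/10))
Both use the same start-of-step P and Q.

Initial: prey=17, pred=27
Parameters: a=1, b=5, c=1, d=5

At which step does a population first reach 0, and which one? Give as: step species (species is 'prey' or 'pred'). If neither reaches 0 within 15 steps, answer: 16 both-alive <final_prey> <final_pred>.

Answer: 1 prey

Derivation:
Step 1: prey: 17+1-22=0; pred: 27+4-13=18
First extinction: prey at step 1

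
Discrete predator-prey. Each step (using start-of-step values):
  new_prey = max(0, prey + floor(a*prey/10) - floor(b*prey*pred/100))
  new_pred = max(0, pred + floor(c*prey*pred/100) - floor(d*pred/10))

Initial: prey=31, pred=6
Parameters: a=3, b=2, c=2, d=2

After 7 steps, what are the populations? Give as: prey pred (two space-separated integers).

Step 1: prey: 31+9-3=37; pred: 6+3-1=8
Step 2: prey: 37+11-5=43; pred: 8+5-1=12
Step 3: prey: 43+12-10=45; pred: 12+10-2=20
Step 4: prey: 45+13-18=40; pred: 20+18-4=34
Step 5: prey: 40+12-27=25; pred: 34+27-6=55
Step 6: prey: 25+7-27=5; pred: 55+27-11=71
Step 7: prey: 5+1-7=0; pred: 71+7-14=64

Answer: 0 64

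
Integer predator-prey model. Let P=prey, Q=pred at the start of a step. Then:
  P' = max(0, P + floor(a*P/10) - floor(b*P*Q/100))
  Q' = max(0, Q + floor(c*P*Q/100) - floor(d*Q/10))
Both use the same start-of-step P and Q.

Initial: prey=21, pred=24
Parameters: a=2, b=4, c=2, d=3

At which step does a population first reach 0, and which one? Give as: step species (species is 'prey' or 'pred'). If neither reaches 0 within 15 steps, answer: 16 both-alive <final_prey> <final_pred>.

Step 1: prey: 21+4-20=5; pred: 24+10-7=27
Step 2: prey: 5+1-5=1; pred: 27+2-8=21
Step 3: prey: 1+0-0=1; pred: 21+0-6=15
Step 4: prey: 1+0-0=1; pred: 15+0-4=11
Step 5: prey: 1+0-0=1; pred: 11+0-3=8
Step 6: prey: 1+0-0=1; pred: 8+0-2=6
Step 7: prey: 1+0-0=1; pred: 6+0-1=5
Step 8: prey: 1+0-0=1; pred: 5+0-1=4
Step 9: prey: 1+0-0=1; pred: 4+0-1=3
Step 10: prey: 1+0-0=1; pred: 3+0-0=3
Steps 11-15: state stable at prey=1, pred=3 (no change)
No extinction within 15 steps

Answer: 16 both-alive 1 3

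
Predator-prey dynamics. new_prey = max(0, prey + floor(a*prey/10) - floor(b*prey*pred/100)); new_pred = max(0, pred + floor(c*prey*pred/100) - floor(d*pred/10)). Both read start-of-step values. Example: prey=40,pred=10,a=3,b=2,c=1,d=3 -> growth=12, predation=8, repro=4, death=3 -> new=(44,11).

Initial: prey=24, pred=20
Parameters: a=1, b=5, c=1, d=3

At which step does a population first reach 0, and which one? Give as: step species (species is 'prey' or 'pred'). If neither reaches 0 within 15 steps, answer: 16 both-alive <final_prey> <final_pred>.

Answer: 16 both-alive 1 3

Derivation:
Step 1: prey: 24+2-24=2; pred: 20+4-6=18
Step 2: prey: 2+0-1=1; pred: 18+0-5=13
Step 3: prey: 1+0-0=1; pred: 13+0-3=10
Step 4: prey: 1+0-0=1; pred: 10+0-3=7
Step 5: prey: 1+0-0=1; pred: 7+0-2=5
Step 6: prey: 1+0-0=1; pred: 5+0-1=4
Step 7: prey: 1+0-0=1; pred: 4+0-1=3
Step 8: prey: 1+0-0=1; pred: 3+0-0=3
Steps 9-15: state stable at prey=1, pred=3 (no change)
No extinction within 15 steps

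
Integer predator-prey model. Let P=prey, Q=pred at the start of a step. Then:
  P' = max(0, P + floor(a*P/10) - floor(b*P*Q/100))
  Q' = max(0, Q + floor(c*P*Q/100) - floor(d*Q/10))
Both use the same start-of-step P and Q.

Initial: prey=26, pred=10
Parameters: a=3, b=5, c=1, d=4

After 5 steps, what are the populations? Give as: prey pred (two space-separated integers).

Answer: 22 2

Derivation:
Step 1: prey: 26+7-13=20; pred: 10+2-4=8
Step 2: prey: 20+6-8=18; pred: 8+1-3=6
Step 3: prey: 18+5-5=18; pred: 6+1-2=5
Step 4: prey: 18+5-4=19; pred: 5+0-2=3
Step 5: prey: 19+5-2=22; pred: 3+0-1=2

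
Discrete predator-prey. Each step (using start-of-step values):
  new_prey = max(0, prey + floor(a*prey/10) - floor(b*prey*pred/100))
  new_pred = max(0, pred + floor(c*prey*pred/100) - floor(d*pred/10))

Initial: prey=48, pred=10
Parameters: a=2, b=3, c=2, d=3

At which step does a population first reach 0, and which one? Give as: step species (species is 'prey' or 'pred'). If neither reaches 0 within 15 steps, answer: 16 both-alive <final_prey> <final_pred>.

Answer: 16 both-alive 1 3

Derivation:
Step 1: prey: 48+9-14=43; pred: 10+9-3=16
Step 2: prey: 43+8-20=31; pred: 16+13-4=25
Step 3: prey: 31+6-23=14; pred: 25+15-7=33
Step 4: prey: 14+2-13=3; pred: 33+9-9=33
Step 5: prey: 3+0-2=1; pred: 33+1-9=25
Step 6: prey: 1+0-0=1; pred: 25+0-7=18
Step 7: prey: 1+0-0=1; pred: 18+0-5=13
Step 8: prey: 1+0-0=1; pred: 13+0-3=10
Step 9: prey: 1+0-0=1; pred: 10+0-3=7
Step 10: prey: 1+0-0=1; pred: 7+0-2=5
Step 11: prey: 1+0-0=1; pred: 5+0-1=4
Step 12: prey: 1+0-0=1; pred: 4+0-1=3
Step 13: prey: 1+0-0=1; pred: 3+0-0=3
Steps 14-15: state stable at prey=1, pred=3 (no change)
No extinction within 15 steps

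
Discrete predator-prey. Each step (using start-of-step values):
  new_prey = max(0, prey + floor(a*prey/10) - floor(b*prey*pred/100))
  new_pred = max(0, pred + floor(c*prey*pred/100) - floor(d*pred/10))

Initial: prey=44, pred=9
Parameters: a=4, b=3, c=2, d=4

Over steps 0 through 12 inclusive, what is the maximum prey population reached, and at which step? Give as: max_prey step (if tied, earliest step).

Step 1: prey: 44+17-11=50; pred: 9+7-3=13
Step 2: prey: 50+20-19=51; pred: 13+13-5=21
Step 3: prey: 51+20-32=39; pred: 21+21-8=34
Step 4: prey: 39+15-39=15; pred: 34+26-13=47
Step 5: prey: 15+6-21=0; pred: 47+14-18=43
Step 6: prey: 0+0-0=0; pred: 43+0-17=26
Step 7: prey: 0+0-0=0; pred: 26+0-10=16
Step 8: prey: 0+0-0=0; pred: 16+0-6=10
Step 9: prey: 0+0-0=0; pred: 10+0-4=6
Step 10: prey: 0+0-0=0; pred: 6+0-2=4
Step 11: prey: 0+0-0=0; pred: 4+0-1=3
Step 12: prey: 0+0-0=0; pred: 3+0-1=2
Max prey = 51 at step 2

Answer: 51 2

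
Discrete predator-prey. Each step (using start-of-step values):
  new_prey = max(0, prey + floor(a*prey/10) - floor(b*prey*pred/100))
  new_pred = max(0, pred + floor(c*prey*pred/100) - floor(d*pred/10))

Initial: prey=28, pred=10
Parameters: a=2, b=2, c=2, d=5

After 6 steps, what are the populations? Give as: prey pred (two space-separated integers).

Answer: 28 10

Derivation:
Step 1: prey: 28+5-5=28; pred: 10+5-5=10
Step 2: prey: 28+5-5=28; pred: 10+5-5=10
Step 3: prey: 28+5-5=28; pred: 10+5-5=10
Step 4: prey: 28+5-5=28; pred: 10+5-5=10
Step 5: prey: 28+5-5=28; pred: 10+5-5=10
Step 6: prey: 28+5-5=28; pred: 10+5-5=10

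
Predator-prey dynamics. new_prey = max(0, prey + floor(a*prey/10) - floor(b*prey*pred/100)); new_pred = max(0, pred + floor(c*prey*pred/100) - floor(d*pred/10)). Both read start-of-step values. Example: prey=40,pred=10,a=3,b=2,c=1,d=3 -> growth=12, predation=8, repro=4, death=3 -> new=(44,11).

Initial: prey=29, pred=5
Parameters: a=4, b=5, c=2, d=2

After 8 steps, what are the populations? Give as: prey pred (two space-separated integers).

Answer: 0 19

Derivation:
Step 1: prey: 29+11-7=33; pred: 5+2-1=6
Step 2: prey: 33+13-9=37; pred: 6+3-1=8
Step 3: prey: 37+14-14=37; pred: 8+5-1=12
Step 4: prey: 37+14-22=29; pred: 12+8-2=18
Step 5: prey: 29+11-26=14; pred: 18+10-3=25
Step 6: prey: 14+5-17=2; pred: 25+7-5=27
Step 7: prey: 2+0-2=0; pred: 27+1-5=23
Step 8: prey: 0+0-0=0; pred: 23+0-4=19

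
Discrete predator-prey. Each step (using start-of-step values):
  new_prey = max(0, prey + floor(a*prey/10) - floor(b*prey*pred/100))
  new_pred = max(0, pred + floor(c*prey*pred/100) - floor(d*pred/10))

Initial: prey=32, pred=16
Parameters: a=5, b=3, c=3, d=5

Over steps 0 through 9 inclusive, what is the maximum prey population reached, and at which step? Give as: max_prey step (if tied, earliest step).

Step 1: prey: 32+16-15=33; pred: 16+15-8=23
Step 2: prey: 33+16-22=27; pred: 23+22-11=34
Step 3: prey: 27+13-27=13; pred: 34+27-17=44
Step 4: prey: 13+6-17=2; pred: 44+17-22=39
Step 5: prey: 2+1-2=1; pred: 39+2-19=22
Step 6: prey: 1+0-0=1; pred: 22+0-11=11
Step 7: prey: 1+0-0=1; pred: 11+0-5=6
Step 8: prey: 1+0-0=1; pred: 6+0-3=3
Step 9: prey: 1+0-0=1; pred: 3+0-1=2
Max prey = 33 at step 1

Answer: 33 1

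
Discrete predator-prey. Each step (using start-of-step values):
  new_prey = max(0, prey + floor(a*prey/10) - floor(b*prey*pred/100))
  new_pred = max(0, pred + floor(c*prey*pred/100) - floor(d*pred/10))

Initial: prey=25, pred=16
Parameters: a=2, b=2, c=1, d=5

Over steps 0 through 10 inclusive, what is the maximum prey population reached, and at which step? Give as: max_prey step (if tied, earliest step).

Answer: 61 10

Derivation:
Step 1: prey: 25+5-8=22; pred: 16+4-8=12
Step 2: prey: 22+4-5=21; pred: 12+2-6=8
Step 3: prey: 21+4-3=22; pred: 8+1-4=5
Step 4: prey: 22+4-2=24; pred: 5+1-2=4
Step 5: prey: 24+4-1=27; pred: 4+0-2=2
Step 6: prey: 27+5-1=31; pred: 2+0-1=1
Step 7: prey: 31+6-0=37; pred: 1+0-0=1
Step 8: prey: 37+7-0=44; pred: 1+0-0=1
Step 9: prey: 44+8-0=52; pred: 1+0-0=1
Step 10: prey: 52+10-1=61; pred: 1+0-0=1
Max prey = 61 at step 10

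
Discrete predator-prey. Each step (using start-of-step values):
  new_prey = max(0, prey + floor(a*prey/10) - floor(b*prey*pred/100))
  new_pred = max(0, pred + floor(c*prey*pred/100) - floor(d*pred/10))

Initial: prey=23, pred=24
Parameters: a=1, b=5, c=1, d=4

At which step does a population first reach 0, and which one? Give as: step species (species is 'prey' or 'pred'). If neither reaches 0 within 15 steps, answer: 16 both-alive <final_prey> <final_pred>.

Answer: 1 prey

Derivation:
Step 1: prey: 23+2-27=0; pred: 24+5-9=20
First extinction: prey at step 1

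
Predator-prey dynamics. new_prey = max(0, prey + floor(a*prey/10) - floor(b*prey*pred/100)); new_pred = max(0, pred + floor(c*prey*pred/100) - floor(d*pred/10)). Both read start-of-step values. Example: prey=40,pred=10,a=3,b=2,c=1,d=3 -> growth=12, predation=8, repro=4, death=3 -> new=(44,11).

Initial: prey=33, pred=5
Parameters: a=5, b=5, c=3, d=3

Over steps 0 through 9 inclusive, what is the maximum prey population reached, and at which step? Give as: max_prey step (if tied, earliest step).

Answer: 45 2

Derivation:
Step 1: prey: 33+16-8=41; pred: 5+4-1=8
Step 2: prey: 41+20-16=45; pred: 8+9-2=15
Step 3: prey: 45+22-33=34; pred: 15+20-4=31
Step 4: prey: 34+17-52=0; pred: 31+31-9=53
Step 5: prey: 0+0-0=0; pred: 53+0-15=38
Step 6: prey: 0+0-0=0; pred: 38+0-11=27
Step 7: prey: 0+0-0=0; pred: 27+0-8=19
Step 8: prey: 0+0-0=0; pred: 19+0-5=14
Step 9: prey: 0+0-0=0; pred: 14+0-4=10
Max prey = 45 at step 2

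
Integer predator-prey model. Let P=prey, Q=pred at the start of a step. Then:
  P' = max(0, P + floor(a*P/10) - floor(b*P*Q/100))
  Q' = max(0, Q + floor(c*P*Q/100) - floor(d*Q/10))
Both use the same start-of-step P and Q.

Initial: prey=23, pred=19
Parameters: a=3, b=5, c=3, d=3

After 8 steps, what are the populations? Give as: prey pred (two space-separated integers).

Step 1: prey: 23+6-21=8; pred: 19+13-5=27
Step 2: prey: 8+2-10=0; pred: 27+6-8=25
Step 3: prey: 0+0-0=0; pred: 25+0-7=18
Step 4: prey: 0+0-0=0; pred: 18+0-5=13
Step 5: prey: 0+0-0=0; pred: 13+0-3=10
Step 6: prey: 0+0-0=0; pred: 10+0-3=7
Step 7: prey: 0+0-0=0; pred: 7+0-2=5
Step 8: prey: 0+0-0=0; pred: 5+0-1=4

Answer: 0 4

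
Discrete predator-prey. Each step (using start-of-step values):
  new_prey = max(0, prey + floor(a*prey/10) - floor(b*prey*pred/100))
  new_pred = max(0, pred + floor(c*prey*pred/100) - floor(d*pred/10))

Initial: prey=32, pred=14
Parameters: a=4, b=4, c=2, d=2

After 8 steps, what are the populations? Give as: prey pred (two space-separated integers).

Answer: 0 13

Derivation:
Step 1: prey: 32+12-17=27; pred: 14+8-2=20
Step 2: prey: 27+10-21=16; pred: 20+10-4=26
Step 3: prey: 16+6-16=6; pred: 26+8-5=29
Step 4: prey: 6+2-6=2; pred: 29+3-5=27
Step 5: prey: 2+0-2=0; pred: 27+1-5=23
Step 6: prey: 0+0-0=0; pred: 23+0-4=19
Step 7: prey: 0+0-0=0; pred: 19+0-3=16
Step 8: prey: 0+0-0=0; pred: 16+0-3=13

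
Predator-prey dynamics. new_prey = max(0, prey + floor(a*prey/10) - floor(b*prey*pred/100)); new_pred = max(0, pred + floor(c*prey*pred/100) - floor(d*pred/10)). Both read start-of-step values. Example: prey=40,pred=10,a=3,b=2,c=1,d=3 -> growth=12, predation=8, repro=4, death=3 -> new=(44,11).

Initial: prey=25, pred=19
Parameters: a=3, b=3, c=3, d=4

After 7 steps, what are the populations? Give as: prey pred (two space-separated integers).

Step 1: prey: 25+7-14=18; pred: 19+14-7=26
Step 2: prey: 18+5-14=9; pred: 26+14-10=30
Step 3: prey: 9+2-8=3; pred: 30+8-12=26
Step 4: prey: 3+0-2=1; pred: 26+2-10=18
Step 5: prey: 1+0-0=1; pred: 18+0-7=11
Step 6: prey: 1+0-0=1; pred: 11+0-4=7
Step 7: prey: 1+0-0=1; pred: 7+0-2=5

Answer: 1 5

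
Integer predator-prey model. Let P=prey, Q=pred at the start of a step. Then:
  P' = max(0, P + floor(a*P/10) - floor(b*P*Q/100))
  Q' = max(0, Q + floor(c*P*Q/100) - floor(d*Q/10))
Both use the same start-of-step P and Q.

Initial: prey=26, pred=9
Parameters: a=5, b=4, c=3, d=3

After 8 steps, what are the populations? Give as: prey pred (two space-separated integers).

Answer: 0 12

Derivation:
Step 1: prey: 26+13-9=30; pred: 9+7-2=14
Step 2: prey: 30+15-16=29; pred: 14+12-4=22
Step 3: prey: 29+14-25=18; pred: 22+19-6=35
Step 4: prey: 18+9-25=2; pred: 35+18-10=43
Step 5: prey: 2+1-3=0; pred: 43+2-12=33
Step 6: prey: 0+0-0=0; pred: 33+0-9=24
Step 7: prey: 0+0-0=0; pred: 24+0-7=17
Step 8: prey: 0+0-0=0; pred: 17+0-5=12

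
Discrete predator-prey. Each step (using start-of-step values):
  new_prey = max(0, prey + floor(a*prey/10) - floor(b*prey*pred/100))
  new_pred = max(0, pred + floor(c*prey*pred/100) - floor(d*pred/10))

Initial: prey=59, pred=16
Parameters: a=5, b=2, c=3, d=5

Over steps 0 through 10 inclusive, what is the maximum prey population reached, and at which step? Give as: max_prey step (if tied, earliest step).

Step 1: prey: 59+29-18=70; pred: 16+28-8=36
Step 2: prey: 70+35-50=55; pred: 36+75-18=93
Step 3: prey: 55+27-102=0; pred: 93+153-46=200
Step 4: prey: 0+0-0=0; pred: 200+0-100=100
Step 5: prey: 0+0-0=0; pred: 100+0-50=50
Step 6: prey: 0+0-0=0; pred: 50+0-25=25
Step 7: prey: 0+0-0=0; pred: 25+0-12=13
Step 8: prey: 0+0-0=0; pred: 13+0-6=7
Step 9: prey: 0+0-0=0; pred: 7+0-3=4
Step 10: prey: 0+0-0=0; pred: 4+0-2=2
Max prey = 70 at step 1

Answer: 70 1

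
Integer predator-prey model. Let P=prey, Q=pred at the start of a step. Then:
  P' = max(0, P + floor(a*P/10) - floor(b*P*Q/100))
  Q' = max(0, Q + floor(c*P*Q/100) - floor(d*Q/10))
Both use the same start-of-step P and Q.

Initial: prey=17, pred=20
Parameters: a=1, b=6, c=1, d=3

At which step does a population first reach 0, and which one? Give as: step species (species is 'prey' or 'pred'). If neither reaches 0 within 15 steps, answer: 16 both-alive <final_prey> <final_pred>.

Answer: 1 prey

Derivation:
Step 1: prey: 17+1-20=0; pred: 20+3-6=17
First extinction: prey at step 1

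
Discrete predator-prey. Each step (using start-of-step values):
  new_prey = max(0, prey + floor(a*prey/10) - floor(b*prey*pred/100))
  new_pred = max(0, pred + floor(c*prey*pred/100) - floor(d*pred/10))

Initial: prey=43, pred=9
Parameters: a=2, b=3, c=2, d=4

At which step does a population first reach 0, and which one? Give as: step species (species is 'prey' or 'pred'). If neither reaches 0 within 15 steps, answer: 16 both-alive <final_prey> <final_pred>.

Step 1: prey: 43+8-11=40; pred: 9+7-3=13
Step 2: prey: 40+8-15=33; pred: 13+10-5=18
Step 3: prey: 33+6-17=22; pred: 18+11-7=22
Step 4: prey: 22+4-14=12; pred: 22+9-8=23
Step 5: prey: 12+2-8=6; pred: 23+5-9=19
Step 6: prey: 6+1-3=4; pred: 19+2-7=14
Step 7: prey: 4+0-1=3; pred: 14+1-5=10
Step 8: prey: 3+0-0=3; pred: 10+0-4=6
Step 9: prey: 3+0-0=3; pred: 6+0-2=4
Step 10: prey: 3+0-0=3; pred: 4+0-1=3
Step 11: prey: 3+0-0=3; pred: 3+0-1=2
Step 12: prey: 3+0-0=3; pred: 2+0-0=2
Steps 13-15: state stable at prey=3, pred=2 (no change)
No extinction within 15 steps

Answer: 16 both-alive 3 2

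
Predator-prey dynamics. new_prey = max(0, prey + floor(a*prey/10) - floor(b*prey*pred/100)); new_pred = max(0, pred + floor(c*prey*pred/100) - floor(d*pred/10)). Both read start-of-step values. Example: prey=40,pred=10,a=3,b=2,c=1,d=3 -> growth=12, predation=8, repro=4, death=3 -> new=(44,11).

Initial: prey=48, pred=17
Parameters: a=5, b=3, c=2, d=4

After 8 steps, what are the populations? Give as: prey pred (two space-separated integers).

Answer: 0 6

Derivation:
Step 1: prey: 48+24-24=48; pred: 17+16-6=27
Step 2: prey: 48+24-38=34; pred: 27+25-10=42
Step 3: prey: 34+17-42=9; pred: 42+28-16=54
Step 4: prey: 9+4-14=0; pred: 54+9-21=42
Step 5: prey: 0+0-0=0; pred: 42+0-16=26
Step 6: prey: 0+0-0=0; pred: 26+0-10=16
Step 7: prey: 0+0-0=0; pred: 16+0-6=10
Step 8: prey: 0+0-0=0; pred: 10+0-4=6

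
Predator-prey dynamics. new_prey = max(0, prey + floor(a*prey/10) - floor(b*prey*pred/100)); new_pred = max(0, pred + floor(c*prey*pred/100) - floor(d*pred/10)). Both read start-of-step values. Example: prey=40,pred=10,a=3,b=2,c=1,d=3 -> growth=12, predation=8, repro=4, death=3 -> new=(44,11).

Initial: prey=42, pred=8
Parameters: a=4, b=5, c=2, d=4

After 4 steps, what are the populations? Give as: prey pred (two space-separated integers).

Step 1: prey: 42+16-16=42; pred: 8+6-3=11
Step 2: prey: 42+16-23=35; pred: 11+9-4=16
Step 3: prey: 35+14-28=21; pred: 16+11-6=21
Step 4: prey: 21+8-22=7; pred: 21+8-8=21

Answer: 7 21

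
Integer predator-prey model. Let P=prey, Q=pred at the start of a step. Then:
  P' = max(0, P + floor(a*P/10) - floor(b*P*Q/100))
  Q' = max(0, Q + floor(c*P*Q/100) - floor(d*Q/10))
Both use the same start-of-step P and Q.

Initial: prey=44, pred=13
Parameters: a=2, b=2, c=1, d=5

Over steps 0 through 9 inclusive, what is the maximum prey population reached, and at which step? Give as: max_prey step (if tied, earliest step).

Step 1: prey: 44+8-11=41; pred: 13+5-6=12
Step 2: prey: 41+8-9=40; pred: 12+4-6=10
Step 3: prey: 40+8-8=40; pred: 10+4-5=9
Step 4: prey: 40+8-7=41; pred: 9+3-4=8
Step 5: prey: 41+8-6=43; pred: 8+3-4=7
Step 6: prey: 43+8-6=45; pred: 7+3-3=7
Step 7: prey: 45+9-6=48; pred: 7+3-3=7
Step 8: prey: 48+9-6=51; pred: 7+3-3=7
Step 9: prey: 51+10-7=54; pred: 7+3-3=7
Max prey = 54 at step 9

Answer: 54 9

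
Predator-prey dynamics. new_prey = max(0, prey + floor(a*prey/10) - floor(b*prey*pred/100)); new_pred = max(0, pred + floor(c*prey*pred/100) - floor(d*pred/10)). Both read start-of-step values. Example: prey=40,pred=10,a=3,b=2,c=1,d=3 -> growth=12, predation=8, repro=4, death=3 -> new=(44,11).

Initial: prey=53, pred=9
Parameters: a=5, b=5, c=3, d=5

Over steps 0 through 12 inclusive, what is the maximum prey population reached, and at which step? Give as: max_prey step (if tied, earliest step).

Step 1: prey: 53+26-23=56; pred: 9+14-4=19
Step 2: prey: 56+28-53=31; pred: 19+31-9=41
Step 3: prey: 31+15-63=0; pred: 41+38-20=59
Step 4: prey: 0+0-0=0; pred: 59+0-29=30
Step 5: prey: 0+0-0=0; pred: 30+0-15=15
Step 6: prey: 0+0-0=0; pred: 15+0-7=8
Step 7: prey: 0+0-0=0; pred: 8+0-4=4
Step 8: prey: 0+0-0=0; pred: 4+0-2=2
Step 9: prey: 0+0-0=0; pred: 2+0-1=1
Step 10: prey: 0+0-0=0; pred: 1+0-0=1
Step 11: prey: 0+0-0=0; pred: 1+0-0=1
Step 12: prey: 0+0-0=0; pred: 1+0-0=1
Max prey = 56 at step 1

Answer: 56 1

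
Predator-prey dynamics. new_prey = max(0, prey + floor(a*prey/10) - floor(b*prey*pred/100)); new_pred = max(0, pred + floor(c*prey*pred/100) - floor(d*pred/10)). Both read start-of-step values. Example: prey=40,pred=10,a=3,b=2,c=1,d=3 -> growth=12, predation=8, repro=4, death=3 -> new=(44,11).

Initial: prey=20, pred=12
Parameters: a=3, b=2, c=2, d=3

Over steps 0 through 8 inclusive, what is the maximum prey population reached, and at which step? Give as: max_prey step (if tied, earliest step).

Answer: 23 2

Derivation:
Step 1: prey: 20+6-4=22; pred: 12+4-3=13
Step 2: prey: 22+6-5=23; pred: 13+5-3=15
Step 3: prey: 23+6-6=23; pred: 15+6-4=17
Step 4: prey: 23+6-7=22; pred: 17+7-5=19
Step 5: prey: 22+6-8=20; pred: 19+8-5=22
Step 6: prey: 20+6-8=18; pred: 22+8-6=24
Step 7: prey: 18+5-8=15; pred: 24+8-7=25
Step 8: prey: 15+4-7=12; pred: 25+7-7=25
Max prey = 23 at step 2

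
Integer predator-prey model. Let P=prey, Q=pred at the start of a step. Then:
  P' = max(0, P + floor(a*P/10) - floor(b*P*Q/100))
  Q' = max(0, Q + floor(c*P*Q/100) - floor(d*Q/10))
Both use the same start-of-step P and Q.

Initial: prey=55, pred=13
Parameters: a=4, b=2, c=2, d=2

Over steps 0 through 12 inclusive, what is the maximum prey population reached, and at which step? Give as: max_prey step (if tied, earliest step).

Answer: 63 1

Derivation:
Step 1: prey: 55+22-14=63; pred: 13+14-2=25
Step 2: prey: 63+25-31=57; pred: 25+31-5=51
Step 3: prey: 57+22-58=21; pred: 51+58-10=99
Step 4: prey: 21+8-41=0; pred: 99+41-19=121
Step 5: prey: 0+0-0=0; pred: 121+0-24=97
Step 6: prey: 0+0-0=0; pred: 97+0-19=78
Step 7: prey: 0+0-0=0; pred: 78+0-15=63
Step 8: prey: 0+0-0=0; pred: 63+0-12=51
Step 9: prey: 0+0-0=0; pred: 51+0-10=41
Step 10: prey: 0+0-0=0; pred: 41+0-8=33
Step 11: prey: 0+0-0=0; pred: 33+0-6=27
Step 12: prey: 0+0-0=0; pred: 27+0-5=22
Max prey = 63 at step 1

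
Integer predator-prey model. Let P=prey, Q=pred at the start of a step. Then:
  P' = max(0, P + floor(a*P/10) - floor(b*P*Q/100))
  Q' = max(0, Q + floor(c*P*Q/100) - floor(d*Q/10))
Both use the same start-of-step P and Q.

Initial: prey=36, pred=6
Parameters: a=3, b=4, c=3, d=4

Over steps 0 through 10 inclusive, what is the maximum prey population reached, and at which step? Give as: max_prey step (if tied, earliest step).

Step 1: prey: 36+10-8=38; pred: 6+6-2=10
Step 2: prey: 38+11-15=34; pred: 10+11-4=17
Step 3: prey: 34+10-23=21; pred: 17+17-6=28
Step 4: prey: 21+6-23=4; pred: 28+17-11=34
Step 5: prey: 4+1-5=0; pred: 34+4-13=25
Step 6: prey: 0+0-0=0; pred: 25+0-10=15
Step 7: prey: 0+0-0=0; pred: 15+0-6=9
Step 8: prey: 0+0-0=0; pred: 9+0-3=6
Step 9: prey: 0+0-0=0; pred: 6+0-2=4
Step 10: prey: 0+0-0=0; pred: 4+0-1=3
Max prey = 38 at step 1

Answer: 38 1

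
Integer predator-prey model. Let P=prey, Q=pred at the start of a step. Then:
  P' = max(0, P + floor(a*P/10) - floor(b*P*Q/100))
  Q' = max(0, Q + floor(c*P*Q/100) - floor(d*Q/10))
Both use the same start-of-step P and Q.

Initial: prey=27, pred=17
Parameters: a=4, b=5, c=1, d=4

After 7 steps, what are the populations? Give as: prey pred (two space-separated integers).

Answer: 17 2

Derivation:
Step 1: prey: 27+10-22=15; pred: 17+4-6=15
Step 2: prey: 15+6-11=10; pred: 15+2-6=11
Step 3: prey: 10+4-5=9; pred: 11+1-4=8
Step 4: prey: 9+3-3=9; pred: 8+0-3=5
Step 5: prey: 9+3-2=10; pred: 5+0-2=3
Step 6: prey: 10+4-1=13; pred: 3+0-1=2
Step 7: prey: 13+5-1=17; pred: 2+0-0=2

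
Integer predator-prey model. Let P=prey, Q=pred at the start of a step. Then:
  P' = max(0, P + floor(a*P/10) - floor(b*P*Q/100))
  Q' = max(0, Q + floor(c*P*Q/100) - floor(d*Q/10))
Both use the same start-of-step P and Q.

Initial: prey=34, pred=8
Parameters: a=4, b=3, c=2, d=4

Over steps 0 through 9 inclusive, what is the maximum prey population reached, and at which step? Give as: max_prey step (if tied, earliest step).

Step 1: prey: 34+13-8=39; pred: 8+5-3=10
Step 2: prey: 39+15-11=43; pred: 10+7-4=13
Step 3: prey: 43+17-16=44; pred: 13+11-5=19
Step 4: prey: 44+17-25=36; pred: 19+16-7=28
Step 5: prey: 36+14-30=20; pred: 28+20-11=37
Step 6: prey: 20+8-22=6; pred: 37+14-14=37
Step 7: prey: 6+2-6=2; pred: 37+4-14=27
Step 8: prey: 2+0-1=1; pred: 27+1-10=18
Step 9: prey: 1+0-0=1; pred: 18+0-7=11
Max prey = 44 at step 3

Answer: 44 3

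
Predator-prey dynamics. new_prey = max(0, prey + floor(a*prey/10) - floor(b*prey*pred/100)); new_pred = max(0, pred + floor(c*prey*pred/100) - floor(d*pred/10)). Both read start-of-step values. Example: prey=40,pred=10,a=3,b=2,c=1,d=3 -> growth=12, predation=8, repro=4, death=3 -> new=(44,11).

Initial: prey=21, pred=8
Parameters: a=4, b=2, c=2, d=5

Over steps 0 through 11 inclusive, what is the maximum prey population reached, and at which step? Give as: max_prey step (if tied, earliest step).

Answer: 68 6

Derivation:
Step 1: prey: 21+8-3=26; pred: 8+3-4=7
Step 2: prey: 26+10-3=33; pred: 7+3-3=7
Step 3: prey: 33+13-4=42; pred: 7+4-3=8
Step 4: prey: 42+16-6=52; pred: 8+6-4=10
Step 5: prey: 52+20-10=62; pred: 10+10-5=15
Step 6: prey: 62+24-18=68; pred: 15+18-7=26
Step 7: prey: 68+27-35=60; pred: 26+35-13=48
Step 8: prey: 60+24-57=27; pred: 48+57-24=81
Step 9: prey: 27+10-43=0; pred: 81+43-40=84
Step 10: prey: 0+0-0=0; pred: 84+0-42=42
Step 11: prey: 0+0-0=0; pred: 42+0-21=21
Max prey = 68 at step 6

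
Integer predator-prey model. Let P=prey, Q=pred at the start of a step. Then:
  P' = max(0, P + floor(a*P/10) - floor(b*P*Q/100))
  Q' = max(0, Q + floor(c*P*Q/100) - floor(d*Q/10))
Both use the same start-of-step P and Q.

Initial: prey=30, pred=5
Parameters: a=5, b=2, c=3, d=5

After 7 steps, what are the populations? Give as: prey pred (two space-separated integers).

Step 1: prey: 30+15-3=42; pred: 5+4-2=7
Step 2: prey: 42+21-5=58; pred: 7+8-3=12
Step 3: prey: 58+29-13=74; pred: 12+20-6=26
Step 4: prey: 74+37-38=73; pred: 26+57-13=70
Step 5: prey: 73+36-102=7; pred: 70+153-35=188
Step 6: prey: 7+3-26=0; pred: 188+39-94=133
Step 7: prey: 0+0-0=0; pred: 133+0-66=67

Answer: 0 67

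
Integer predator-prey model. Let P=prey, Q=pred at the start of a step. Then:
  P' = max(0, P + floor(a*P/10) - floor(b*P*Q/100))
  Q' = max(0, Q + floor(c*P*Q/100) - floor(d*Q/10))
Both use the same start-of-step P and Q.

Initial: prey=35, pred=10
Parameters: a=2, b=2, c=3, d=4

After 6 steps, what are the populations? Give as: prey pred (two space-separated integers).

Step 1: prey: 35+7-7=35; pred: 10+10-4=16
Step 2: prey: 35+7-11=31; pred: 16+16-6=26
Step 3: prey: 31+6-16=21; pred: 26+24-10=40
Step 4: prey: 21+4-16=9; pred: 40+25-16=49
Step 5: prey: 9+1-8=2; pred: 49+13-19=43
Step 6: prey: 2+0-1=1; pred: 43+2-17=28

Answer: 1 28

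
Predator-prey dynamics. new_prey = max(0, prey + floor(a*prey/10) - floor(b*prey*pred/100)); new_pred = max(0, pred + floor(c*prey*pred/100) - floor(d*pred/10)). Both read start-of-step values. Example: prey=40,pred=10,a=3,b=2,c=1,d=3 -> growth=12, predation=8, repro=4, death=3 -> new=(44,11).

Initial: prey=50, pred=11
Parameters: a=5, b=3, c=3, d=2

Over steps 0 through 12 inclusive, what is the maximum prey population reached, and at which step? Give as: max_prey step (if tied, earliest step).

Answer: 59 1

Derivation:
Step 1: prey: 50+25-16=59; pred: 11+16-2=25
Step 2: prey: 59+29-44=44; pred: 25+44-5=64
Step 3: prey: 44+22-84=0; pred: 64+84-12=136
Step 4: prey: 0+0-0=0; pred: 136+0-27=109
Step 5: prey: 0+0-0=0; pred: 109+0-21=88
Step 6: prey: 0+0-0=0; pred: 88+0-17=71
Step 7: prey: 0+0-0=0; pred: 71+0-14=57
Step 8: prey: 0+0-0=0; pred: 57+0-11=46
Step 9: prey: 0+0-0=0; pred: 46+0-9=37
Step 10: prey: 0+0-0=0; pred: 37+0-7=30
Step 11: prey: 0+0-0=0; pred: 30+0-6=24
Step 12: prey: 0+0-0=0; pred: 24+0-4=20
Max prey = 59 at step 1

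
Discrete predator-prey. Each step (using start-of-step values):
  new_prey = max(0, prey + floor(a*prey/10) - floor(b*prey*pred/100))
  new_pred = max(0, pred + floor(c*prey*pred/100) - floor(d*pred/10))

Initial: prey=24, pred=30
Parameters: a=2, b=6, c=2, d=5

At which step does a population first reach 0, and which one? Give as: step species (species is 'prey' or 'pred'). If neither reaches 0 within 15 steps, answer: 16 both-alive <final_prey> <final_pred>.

Step 1: prey: 24+4-43=0; pred: 30+14-15=29
First extinction: prey at step 1

Answer: 1 prey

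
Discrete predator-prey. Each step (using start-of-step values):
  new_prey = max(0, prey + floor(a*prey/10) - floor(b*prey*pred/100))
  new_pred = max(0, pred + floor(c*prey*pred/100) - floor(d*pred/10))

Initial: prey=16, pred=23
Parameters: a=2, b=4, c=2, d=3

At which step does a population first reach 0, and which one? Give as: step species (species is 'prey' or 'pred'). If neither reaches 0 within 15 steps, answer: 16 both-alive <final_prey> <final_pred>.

Answer: 16 both-alive 1 3

Derivation:
Step 1: prey: 16+3-14=5; pred: 23+7-6=24
Step 2: prey: 5+1-4=2; pred: 24+2-7=19
Step 3: prey: 2+0-1=1; pred: 19+0-5=14
Step 4: prey: 1+0-0=1; pred: 14+0-4=10
Step 5: prey: 1+0-0=1; pred: 10+0-3=7
Step 6: prey: 1+0-0=1; pred: 7+0-2=5
Step 7: prey: 1+0-0=1; pred: 5+0-1=4
Step 8: prey: 1+0-0=1; pred: 4+0-1=3
Step 9: prey: 1+0-0=1; pred: 3+0-0=3
Steps 10-15: state stable at prey=1, pred=3 (no change)
No extinction within 15 steps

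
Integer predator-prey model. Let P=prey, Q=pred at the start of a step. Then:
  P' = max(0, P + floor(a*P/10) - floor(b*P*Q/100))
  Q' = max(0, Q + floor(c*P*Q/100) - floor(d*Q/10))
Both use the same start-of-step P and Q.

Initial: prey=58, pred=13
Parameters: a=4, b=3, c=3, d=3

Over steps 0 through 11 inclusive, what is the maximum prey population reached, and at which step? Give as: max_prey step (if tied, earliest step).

Answer: 59 1

Derivation:
Step 1: prey: 58+23-22=59; pred: 13+22-3=32
Step 2: prey: 59+23-56=26; pred: 32+56-9=79
Step 3: prey: 26+10-61=0; pred: 79+61-23=117
Step 4: prey: 0+0-0=0; pred: 117+0-35=82
Step 5: prey: 0+0-0=0; pred: 82+0-24=58
Step 6: prey: 0+0-0=0; pred: 58+0-17=41
Step 7: prey: 0+0-0=0; pred: 41+0-12=29
Step 8: prey: 0+0-0=0; pred: 29+0-8=21
Step 9: prey: 0+0-0=0; pred: 21+0-6=15
Step 10: prey: 0+0-0=0; pred: 15+0-4=11
Step 11: prey: 0+0-0=0; pred: 11+0-3=8
Max prey = 59 at step 1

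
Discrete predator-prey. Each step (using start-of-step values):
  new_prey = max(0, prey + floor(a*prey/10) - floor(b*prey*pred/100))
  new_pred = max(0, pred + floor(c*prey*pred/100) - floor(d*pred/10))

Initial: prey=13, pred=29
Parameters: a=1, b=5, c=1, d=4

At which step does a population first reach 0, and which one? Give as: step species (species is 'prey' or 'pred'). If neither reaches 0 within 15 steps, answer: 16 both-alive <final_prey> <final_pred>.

Answer: 1 prey

Derivation:
Step 1: prey: 13+1-18=0; pred: 29+3-11=21
First extinction: prey at step 1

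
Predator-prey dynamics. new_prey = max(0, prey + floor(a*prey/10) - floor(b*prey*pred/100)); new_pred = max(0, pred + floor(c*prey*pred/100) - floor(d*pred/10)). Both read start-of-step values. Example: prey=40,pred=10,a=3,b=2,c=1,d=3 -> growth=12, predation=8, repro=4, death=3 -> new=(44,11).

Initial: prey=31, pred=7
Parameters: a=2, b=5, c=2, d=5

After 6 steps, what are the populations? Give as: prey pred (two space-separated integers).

Step 1: prey: 31+6-10=27; pred: 7+4-3=8
Step 2: prey: 27+5-10=22; pred: 8+4-4=8
Step 3: prey: 22+4-8=18; pred: 8+3-4=7
Step 4: prey: 18+3-6=15; pred: 7+2-3=6
Step 5: prey: 15+3-4=14; pred: 6+1-3=4
Step 6: prey: 14+2-2=14; pred: 4+1-2=3

Answer: 14 3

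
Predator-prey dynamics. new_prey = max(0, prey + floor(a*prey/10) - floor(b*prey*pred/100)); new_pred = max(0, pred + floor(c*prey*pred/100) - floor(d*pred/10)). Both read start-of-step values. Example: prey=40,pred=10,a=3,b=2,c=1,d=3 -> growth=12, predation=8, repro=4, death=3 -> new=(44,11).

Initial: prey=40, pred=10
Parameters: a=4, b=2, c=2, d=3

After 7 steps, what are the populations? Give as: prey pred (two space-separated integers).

Step 1: prey: 40+16-8=48; pred: 10+8-3=15
Step 2: prey: 48+19-14=53; pred: 15+14-4=25
Step 3: prey: 53+21-26=48; pred: 25+26-7=44
Step 4: prey: 48+19-42=25; pred: 44+42-13=73
Step 5: prey: 25+10-36=0; pred: 73+36-21=88
Step 6: prey: 0+0-0=0; pred: 88+0-26=62
Step 7: prey: 0+0-0=0; pred: 62+0-18=44

Answer: 0 44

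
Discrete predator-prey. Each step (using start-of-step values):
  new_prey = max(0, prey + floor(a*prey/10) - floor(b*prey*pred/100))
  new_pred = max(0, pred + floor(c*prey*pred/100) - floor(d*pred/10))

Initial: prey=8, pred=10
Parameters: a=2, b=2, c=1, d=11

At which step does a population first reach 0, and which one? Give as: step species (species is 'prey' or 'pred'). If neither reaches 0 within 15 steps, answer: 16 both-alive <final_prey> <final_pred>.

Step 1: prey: 8+1-1=8; pred: 10+0-11=0
First extinction: pred at step 1

Answer: 1 pred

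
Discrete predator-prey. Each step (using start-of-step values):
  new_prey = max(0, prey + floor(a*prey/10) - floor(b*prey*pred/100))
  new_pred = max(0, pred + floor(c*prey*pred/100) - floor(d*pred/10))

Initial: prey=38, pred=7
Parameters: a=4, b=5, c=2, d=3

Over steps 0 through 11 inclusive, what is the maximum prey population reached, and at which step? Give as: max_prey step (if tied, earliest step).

Answer: 40 1

Derivation:
Step 1: prey: 38+15-13=40; pred: 7+5-2=10
Step 2: prey: 40+16-20=36; pred: 10+8-3=15
Step 3: prey: 36+14-27=23; pred: 15+10-4=21
Step 4: prey: 23+9-24=8; pred: 21+9-6=24
Step 5: prey: 8+3-9=2; pred: 24+3-7=20
Step 6: prey: 2+0-2=0; pred: 20+0-6=14
Step 7: prey: 0+0-0=0; pred: 14+0-4=10
Step 8: prey: 0+0-0=0; pred: 10+0-3=7
Step 9: prey: 0+0-0=0; pred: 7+0-2=5
Step 10: prey: 0+0-0=0; pred: 5+0-1=4
Step 11: prey: 0+0-0=0; pred: 4+0-1=3
Max prey = 40 at step 1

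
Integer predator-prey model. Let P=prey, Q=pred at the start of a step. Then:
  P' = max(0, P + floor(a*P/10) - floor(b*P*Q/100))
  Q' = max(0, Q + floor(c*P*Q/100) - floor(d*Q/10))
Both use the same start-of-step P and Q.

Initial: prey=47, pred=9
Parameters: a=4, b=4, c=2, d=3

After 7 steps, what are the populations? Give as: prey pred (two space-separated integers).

Answer: 0 14

Derivation:
Step 1: prey: 47+18-16=49; pred: 9+8-2=15
Step 2: prey: 49+19-29=39; pred: 15+14-4=25
Step 3: prey: 39+15-39=15; pred: 25+19-7=37
Step 4: prey: 15+6-22=0; pred: 37+11-11=37
Step 5: prey: 0+0-0=0; pred: 37+0-11=26
Step 6: prey: 0+0-0=0; pred: 26+0-7=19
Step 7: prey: 0+0-0=0; pred: 19+0-5=14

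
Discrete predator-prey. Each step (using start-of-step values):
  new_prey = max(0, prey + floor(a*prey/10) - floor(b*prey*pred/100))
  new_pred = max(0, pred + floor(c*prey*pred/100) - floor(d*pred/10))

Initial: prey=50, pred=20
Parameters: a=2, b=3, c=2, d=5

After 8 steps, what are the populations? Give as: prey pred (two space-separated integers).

Step 1: prey: 50+10-30=30; pred: 20+20-10=30
Step 2: prey: 30+6-27=9; pred: 30+18-15=33
Step 3: prey: 9+1-8=2; pred: 33+5-16=22
Step 4: prey: 2+0-1=1; pred: 22+0-11=11
Step 5: prey: 1+0-0=1; pred: 11+0-5=6
Step 6: prey: 1+0-0=1; pred: 6+0-3=3
Step 7: prey: 1+0-0=1; pred: 3+0-1=2
Step 8: prey: 1+0-0=1; pred: 2+0-1=1

Answer: 1 1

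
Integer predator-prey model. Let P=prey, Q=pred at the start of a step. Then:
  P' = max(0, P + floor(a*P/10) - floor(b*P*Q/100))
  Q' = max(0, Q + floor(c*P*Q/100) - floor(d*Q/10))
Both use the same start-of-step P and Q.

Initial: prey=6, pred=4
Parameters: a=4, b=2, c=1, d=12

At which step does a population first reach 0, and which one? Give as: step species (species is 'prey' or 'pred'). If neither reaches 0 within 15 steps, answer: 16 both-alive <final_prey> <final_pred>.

Answer: 1 pred

Derivation:
Step 1: prey: 6+2-0=8; pred: 4+0-4=0
First extinction: pred at step 1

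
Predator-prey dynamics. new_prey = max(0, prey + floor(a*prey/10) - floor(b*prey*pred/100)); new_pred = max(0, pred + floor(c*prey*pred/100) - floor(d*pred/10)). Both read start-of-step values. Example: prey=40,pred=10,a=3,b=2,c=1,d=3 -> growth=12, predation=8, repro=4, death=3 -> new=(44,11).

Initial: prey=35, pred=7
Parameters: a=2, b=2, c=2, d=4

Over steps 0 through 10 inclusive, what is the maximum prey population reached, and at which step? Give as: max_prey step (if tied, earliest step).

Step 1: prey: 35+7-4=38; pred: 7+4-2=9
Step 2: prey: 38+7-6=39; pred: 9+6-3=12
Step 3: prey: 39+7-9=37; pred: 12+9-4=17
Step 4: prey: 37+7-12=32; pred: 17+12-6=23
Step 5: prey: 32+6-14=24; pred: 23+14-9=28
Step 6: prey: 24+4-13=15; pred: 28+13-11=30
Step 7: prey: 15+3-9=9; pred: 30+9-12=27
Step 8: prey: 9+1-4=6; pred: 27+4-10=21
Step 9: prey: 6+1-2=5; pred: 21+2-8=15
Step 10: prey: 5+1-1=5; pred: 15+1-6=10
Max prey = 39 at step 2

Answer: 39 2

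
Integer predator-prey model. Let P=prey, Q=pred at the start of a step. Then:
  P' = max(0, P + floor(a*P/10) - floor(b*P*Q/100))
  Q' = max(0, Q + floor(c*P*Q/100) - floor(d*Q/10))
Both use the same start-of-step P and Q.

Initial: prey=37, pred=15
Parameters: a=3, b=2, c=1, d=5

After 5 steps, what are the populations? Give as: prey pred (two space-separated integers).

Answer: 51 9

Derivation:
Step 1: prey: 37+11-11=37; pred: 15+5-7=13
Step 2: prey: 37+11-9=39; pred: 13+4-6=11
Step 3: prey: 39+11-8=42; pred: 11+4-5=10
Step 4: prey: 42+12-8=46; pred: 10+4-5=9
Step 5: prey: 46+13-8=51; pred: 9+4-4=9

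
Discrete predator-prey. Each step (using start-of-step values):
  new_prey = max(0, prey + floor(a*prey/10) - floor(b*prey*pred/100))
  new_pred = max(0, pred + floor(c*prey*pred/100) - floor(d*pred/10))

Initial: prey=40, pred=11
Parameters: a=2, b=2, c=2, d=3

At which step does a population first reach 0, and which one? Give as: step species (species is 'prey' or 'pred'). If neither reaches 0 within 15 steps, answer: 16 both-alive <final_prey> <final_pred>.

Answer: 16 both-alive 1 3

Derivation:
Step 1: prey: 40+8-8=40; pred: 11+8-3=16
Step 2: prey: 40+8-12=36; pred: 16+12-4=24
Step 3: prey: 36+7-17=26; pred: 24+17-7=34
Step 4: prey: 26+5-17=14; pred: 34+17-10=41
Step 5: prey: 14+2-11=5; pred: 41+11-12=40
Step 6: prey: 5+1-4=2; pred: 40+4-12=32
Step 7: prey: 2+0-1=1; pred: 32+1-9=24
Step 8: prey: 1+0-0=1; pred: 24+0-7=17
Step 9: prey: 1+0-0=1; pred: 17+0-5=12
Step 10: prey: 1+0-0=1; pred: 12+0-3=9
Step 11: prey: 1+0-0=1; pred: 9+0-2=7
Step 12: prey: 1+0-0=1; pred: 7+0-2=5
Step 13: prey: 1+0-0=1; pred: 5+0-1=4
Step 14: prey: 1+0-0=1; pred: 4+0-1=3
Step 15: prey: 1+0-0=1; pred: 3+0-0=3
No extinction within 15 steps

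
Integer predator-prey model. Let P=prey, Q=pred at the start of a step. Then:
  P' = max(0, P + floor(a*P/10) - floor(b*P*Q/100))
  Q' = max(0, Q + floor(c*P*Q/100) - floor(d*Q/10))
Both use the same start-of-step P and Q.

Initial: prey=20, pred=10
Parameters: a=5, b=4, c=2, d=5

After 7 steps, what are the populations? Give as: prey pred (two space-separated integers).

Answer: 52 18

Derivation:
Step 1: prey: 20+10-8=22; pred: 10+4-5=9
Step 2: prey: 22+11-7=26; pred: 9+3-4=8
Step 3: prey: 26+13-8=31; pred: 8+4-4=8
Step 4: prey: 31+15-9=37; pred: 8+4-4=8
Step 5: prey: 37+18-11=44; pred: 8+5-4=9
Step 6: prey: 44+22-15=51; pred: 9+7-4=12
Step 7: prey: 51+25-24=52; pred: 12+12-6=18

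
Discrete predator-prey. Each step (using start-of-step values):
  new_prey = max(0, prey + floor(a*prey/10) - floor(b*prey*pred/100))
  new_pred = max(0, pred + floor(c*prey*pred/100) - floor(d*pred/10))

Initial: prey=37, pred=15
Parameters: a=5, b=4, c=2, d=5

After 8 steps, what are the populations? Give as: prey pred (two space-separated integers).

Answer: 14 4

Derivation:
Step 1: prey: 37+18-22=33; pred: 15+11-7=19
Step 2: prey: 33+16-25=24; pred: 19+12-9=22
Step 3: prey: 24+12-21=15; pred: 22+10-11=21
Step 4: prey: 15+7-12=10; pred: 21+6-10=17
Step 5: prey: 10+5-6=9; pred: 17+3-8=12
Step 6: prey: 9+4-4=9; pred: 12+2-6=8
Step 7: prey: 9+4-2=11; pred: 8+1-4=5
Step 8: prey: 11+5-2=14; pred: 5+1-2=4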